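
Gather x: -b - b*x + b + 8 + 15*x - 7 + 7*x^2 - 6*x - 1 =7*x^2 + x*(9 - b)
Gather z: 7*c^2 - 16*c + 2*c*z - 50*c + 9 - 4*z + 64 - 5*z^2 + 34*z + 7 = 7*c^2 - 66*c - 5*z^2 + z*(2*c + 30) + 80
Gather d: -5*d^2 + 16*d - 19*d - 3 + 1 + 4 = -5*d^2 - 3*d + 2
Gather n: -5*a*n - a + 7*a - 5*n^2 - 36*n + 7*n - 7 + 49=6*a - 5*n^2 + n*(-5*a - 29) + 42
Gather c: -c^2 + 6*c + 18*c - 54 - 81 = -c^2 + 24*c - 135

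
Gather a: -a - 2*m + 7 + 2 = -a - 2*m + 9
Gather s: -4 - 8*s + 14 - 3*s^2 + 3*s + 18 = -3*s^2 - 5*s + 28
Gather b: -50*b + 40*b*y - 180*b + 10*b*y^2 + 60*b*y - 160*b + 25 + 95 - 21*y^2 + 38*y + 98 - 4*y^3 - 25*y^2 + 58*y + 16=b*(10*y^2 + 100*y - 390) - 4*y^3 - 46*y^2 + 96*y + 234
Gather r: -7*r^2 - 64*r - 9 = -7*r^2 - 64*r - 9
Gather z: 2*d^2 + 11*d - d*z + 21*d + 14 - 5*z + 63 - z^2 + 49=2*d^2 + 32*d - z^2 + z*(-d - 5) + 126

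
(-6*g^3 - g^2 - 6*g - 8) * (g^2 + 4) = -6*g^5 - g^4 - 30*g^3 - 12*g^2 - 24*g - 32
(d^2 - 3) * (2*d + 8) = 2*d^3 + 8*d^2 - 6*d - 24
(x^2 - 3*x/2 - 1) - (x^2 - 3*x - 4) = 3*x/2 + 3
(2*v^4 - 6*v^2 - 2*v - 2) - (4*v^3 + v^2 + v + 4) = 2*v^4 - 4*v^3 - 7*v^2 - 3*v - 6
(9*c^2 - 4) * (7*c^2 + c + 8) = 63*c^4 + 9*c^3 + 44*c^2 - 4*c - 32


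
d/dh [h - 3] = 1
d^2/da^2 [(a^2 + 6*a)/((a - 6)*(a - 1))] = 2*(13*a^3 - 18*a^2 - 108*a + 288)/(a^6 - 21*a^5 + 165*a^4 - 595*a^3 + 990*a^2 - 756*a + 216)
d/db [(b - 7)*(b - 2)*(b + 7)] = 3*b^2 - 4*b - 49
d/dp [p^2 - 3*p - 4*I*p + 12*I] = 2*p - 3 - 4*I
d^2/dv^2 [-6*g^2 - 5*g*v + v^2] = 2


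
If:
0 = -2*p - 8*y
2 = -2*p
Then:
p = -1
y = 1/4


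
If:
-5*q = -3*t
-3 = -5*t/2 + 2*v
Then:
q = 12*v/25 + 18/25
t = 4*v/5 + 6/5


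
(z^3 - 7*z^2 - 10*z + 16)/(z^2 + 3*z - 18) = (z^3 - 7*z^2 - 10*z + 16)/(z^2 + 3*z - 18)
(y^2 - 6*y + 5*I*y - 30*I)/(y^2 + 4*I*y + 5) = (y - 6)/(y - I)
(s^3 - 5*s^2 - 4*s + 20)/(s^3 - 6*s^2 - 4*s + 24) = (s - 5)/(s - 6)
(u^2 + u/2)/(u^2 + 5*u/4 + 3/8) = 4*u/(4*u + 3)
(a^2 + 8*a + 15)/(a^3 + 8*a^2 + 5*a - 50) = (a + 3)/(a^2 + 3*a - 10)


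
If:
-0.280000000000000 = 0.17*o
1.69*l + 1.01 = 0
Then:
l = -0.60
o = -1.65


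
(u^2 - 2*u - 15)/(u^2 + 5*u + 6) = (u - 5)/(u + 2)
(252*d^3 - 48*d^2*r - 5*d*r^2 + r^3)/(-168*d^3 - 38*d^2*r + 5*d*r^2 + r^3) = (-6*d + r)/(4*d + r)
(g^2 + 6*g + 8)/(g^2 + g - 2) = (g + 4)/(g - 1)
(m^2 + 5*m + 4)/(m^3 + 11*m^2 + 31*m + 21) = (m + 4)/(m^2 + 10*m + 21)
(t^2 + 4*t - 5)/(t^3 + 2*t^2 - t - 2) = (t + 5)/(t^2 + 3*t + 2)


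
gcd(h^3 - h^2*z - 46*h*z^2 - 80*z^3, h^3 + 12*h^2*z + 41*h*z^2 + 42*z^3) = h + 2*z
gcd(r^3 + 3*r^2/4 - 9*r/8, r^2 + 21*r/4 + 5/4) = 1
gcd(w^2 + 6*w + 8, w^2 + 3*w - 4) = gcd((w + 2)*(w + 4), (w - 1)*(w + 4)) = w + 4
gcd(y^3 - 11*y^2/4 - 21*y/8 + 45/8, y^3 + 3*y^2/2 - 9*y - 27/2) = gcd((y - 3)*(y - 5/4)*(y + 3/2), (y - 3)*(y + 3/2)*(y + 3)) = y^2 - 3*y/2 - 9/2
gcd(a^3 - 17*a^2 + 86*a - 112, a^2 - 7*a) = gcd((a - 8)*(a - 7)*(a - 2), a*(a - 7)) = a - 7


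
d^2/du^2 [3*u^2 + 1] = 6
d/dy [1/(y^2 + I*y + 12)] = (-2*y - I)/(y^2 + I*y + 12)^2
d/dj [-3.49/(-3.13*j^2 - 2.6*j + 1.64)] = (-21.8474*j - 9.074)/(3.13*j^2 + 2.6*j - 1.64)^2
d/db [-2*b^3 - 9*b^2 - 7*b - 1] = -6*b^2 - 18*b - 7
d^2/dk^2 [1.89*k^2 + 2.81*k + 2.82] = 3.78000000000000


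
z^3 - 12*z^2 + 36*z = z*(z - 6)^2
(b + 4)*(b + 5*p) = b^2 + 5*b*p + 4*b + 20*p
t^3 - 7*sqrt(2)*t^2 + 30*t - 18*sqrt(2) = (t - 3*sqrt(2))^2*(t - sqrt(2))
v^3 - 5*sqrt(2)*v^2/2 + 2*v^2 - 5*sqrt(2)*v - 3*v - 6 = (v + 2)*(v - 3*sqrt(2))*(v + sqrt(2)/2)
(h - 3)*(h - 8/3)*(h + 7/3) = h^3 - 10*h^2/3 - 47*h/9 + 56/3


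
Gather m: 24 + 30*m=30*m + 24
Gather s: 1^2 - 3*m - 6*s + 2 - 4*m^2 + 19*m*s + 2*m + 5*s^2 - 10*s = -4*m^2 - m + 5*s^2 + s*(19*m - 16) + 3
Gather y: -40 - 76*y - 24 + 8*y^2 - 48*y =8*y^2 - 124*y - 64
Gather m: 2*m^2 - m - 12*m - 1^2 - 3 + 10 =2*m^2 - 13*m + 6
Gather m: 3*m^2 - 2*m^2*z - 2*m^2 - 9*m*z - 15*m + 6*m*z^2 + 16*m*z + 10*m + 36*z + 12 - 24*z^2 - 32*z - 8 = m^2*(1 - 2*z) + m*(6*z^2 + 7*z - 5) - 24*z^2 + 4*z + 4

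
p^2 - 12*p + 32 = (p - 8)*(p - 4)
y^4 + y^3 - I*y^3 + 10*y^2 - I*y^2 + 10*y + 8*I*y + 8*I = (y + 1)*(y - 4*I)*(y + I)*(y + 2*I)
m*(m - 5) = m^2 - 5*m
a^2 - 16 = (a - 4)*(a + 4)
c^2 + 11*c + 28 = (c + 4)*(c + 7)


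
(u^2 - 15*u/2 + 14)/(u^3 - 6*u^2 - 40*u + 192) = (u - 7/2)/(u^2 - 2*u - 48)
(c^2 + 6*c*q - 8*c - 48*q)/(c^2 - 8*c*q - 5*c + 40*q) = (c^2 + 6*c*q - 8*c - 48*q)/(c^2 - 8*c*q - 5*c + 40*q)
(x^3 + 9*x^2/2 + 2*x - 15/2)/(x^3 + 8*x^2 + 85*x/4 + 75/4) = 2*(x - 1)/(2*x + 5)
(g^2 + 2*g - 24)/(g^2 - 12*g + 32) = (g + 6)/(g - 8)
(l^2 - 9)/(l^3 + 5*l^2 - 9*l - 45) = 1/(l + 5)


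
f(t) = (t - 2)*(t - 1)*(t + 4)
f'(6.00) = 110.00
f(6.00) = 200.00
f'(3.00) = 23.00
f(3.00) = 14.00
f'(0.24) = -9.35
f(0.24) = 5.67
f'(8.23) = 209.66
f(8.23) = 550.87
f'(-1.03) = -8.88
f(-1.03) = 18.27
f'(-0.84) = -9.56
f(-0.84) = 16.51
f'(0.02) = -9.96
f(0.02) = 7.80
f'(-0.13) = -10.21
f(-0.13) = 9.31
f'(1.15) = -3.73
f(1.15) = -0.66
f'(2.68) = 16.91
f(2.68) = 7.63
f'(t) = (t - 2)*(t - 1) + (t - 2)*(t + 4) + (t - 1)*(t + 4)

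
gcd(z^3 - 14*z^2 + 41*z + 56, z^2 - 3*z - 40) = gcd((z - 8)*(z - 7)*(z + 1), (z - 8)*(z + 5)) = z - 8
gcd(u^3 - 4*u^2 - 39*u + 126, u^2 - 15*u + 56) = u - 7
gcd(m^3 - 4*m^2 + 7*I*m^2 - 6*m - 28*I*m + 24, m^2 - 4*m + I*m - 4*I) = m^2 + m*(-4 + I) - 4*I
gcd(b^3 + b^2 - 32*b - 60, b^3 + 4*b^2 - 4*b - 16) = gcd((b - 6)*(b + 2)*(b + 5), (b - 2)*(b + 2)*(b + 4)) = b + 2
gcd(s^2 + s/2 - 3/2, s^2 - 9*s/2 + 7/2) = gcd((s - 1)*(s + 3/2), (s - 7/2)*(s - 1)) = s - 1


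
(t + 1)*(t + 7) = t^2 + 8*t + 7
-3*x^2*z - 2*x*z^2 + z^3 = z*(-3*x + z)*(x + z)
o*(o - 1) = o^2 - o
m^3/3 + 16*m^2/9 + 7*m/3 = m*(m/3 + 1)*(m + 7/3)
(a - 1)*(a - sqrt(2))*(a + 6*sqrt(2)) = a^3 - a^2 + 5*sqrt(2)*a^2 - 12*a - 5*sqrt(2)*a + 12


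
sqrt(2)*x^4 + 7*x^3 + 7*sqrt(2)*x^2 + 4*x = x*(x + sqrt(2))*(x + 2*sqrt(2))*(sqrt(2)*x + 1)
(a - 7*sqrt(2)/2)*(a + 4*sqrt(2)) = a^2 + sqrt(2)*a/2 - 28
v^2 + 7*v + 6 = (v + 1)*(v + 6)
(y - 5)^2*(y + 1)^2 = y^4 - 8*y^3 + 6*y^2 + 40*y + 25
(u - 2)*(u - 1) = u^2 - 3*u + 2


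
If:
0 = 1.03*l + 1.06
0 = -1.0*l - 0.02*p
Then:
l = -1.03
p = 51.46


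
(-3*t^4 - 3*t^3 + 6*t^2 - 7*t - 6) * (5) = -15*t^4 - 15*t^3 + 30*t^2 - 35*t - 30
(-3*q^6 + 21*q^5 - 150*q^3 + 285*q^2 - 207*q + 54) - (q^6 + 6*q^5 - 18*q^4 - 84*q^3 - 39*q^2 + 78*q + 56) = -4*q^6 + 15*q^5 + 18*q^4 - 66*q^3 + 324*q^2 - 285*q - 2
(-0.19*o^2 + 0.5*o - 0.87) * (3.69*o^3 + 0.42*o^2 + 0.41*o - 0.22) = -0.7011*o^5 + 1.7652*o^4 - 3.0782*o^3 - 0.1186*o^2 - 0.4667*o + 0.1914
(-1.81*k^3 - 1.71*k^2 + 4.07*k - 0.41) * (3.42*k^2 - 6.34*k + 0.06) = -6.1902*k^5 + 5.6272*k^4 + 24.6522*k^3 - 27.3086*k^2 + 2.8436*k - 0.0246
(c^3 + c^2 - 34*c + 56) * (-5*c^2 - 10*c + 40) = -5*c^5 - 15*c^4 + 200*c^3 + 100*c^2 - 1920*c + 2240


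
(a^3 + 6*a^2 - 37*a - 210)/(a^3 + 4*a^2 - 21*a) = (a^2 - a - 30)/(a*(a - 3))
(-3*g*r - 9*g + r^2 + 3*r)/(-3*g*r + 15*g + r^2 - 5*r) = (r + 3)/(r - 5)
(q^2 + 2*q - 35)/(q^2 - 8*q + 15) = (q + 7)/(q - 3)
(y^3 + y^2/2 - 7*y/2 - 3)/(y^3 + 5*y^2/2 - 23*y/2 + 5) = (2*y^2 + 5*y + 3)/(2*y^2 + 9*y - 5)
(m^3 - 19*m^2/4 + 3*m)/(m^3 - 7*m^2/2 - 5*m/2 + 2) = m*(4*m - 3)/(2*(2*m^2 + m - 1))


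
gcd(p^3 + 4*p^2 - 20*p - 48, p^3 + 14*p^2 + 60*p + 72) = p^2 + 8*p + 12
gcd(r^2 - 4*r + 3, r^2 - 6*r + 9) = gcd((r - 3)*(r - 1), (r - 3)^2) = r - 3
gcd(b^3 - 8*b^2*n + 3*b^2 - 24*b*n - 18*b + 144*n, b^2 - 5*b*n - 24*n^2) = b - 8*n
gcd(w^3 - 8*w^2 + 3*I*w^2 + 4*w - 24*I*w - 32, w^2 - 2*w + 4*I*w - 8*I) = w + 4*I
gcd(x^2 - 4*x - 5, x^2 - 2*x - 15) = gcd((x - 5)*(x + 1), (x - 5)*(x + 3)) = x - 5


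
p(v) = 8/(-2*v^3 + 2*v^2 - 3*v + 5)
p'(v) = 8*(6*v^2 - 4*v + 3)/(-2*v^3 + 2*v^2 - 3*v + 5)^2 = 8*(6*v^2 - 4*v + 3)/(2*v^3 - 2*v^2 + 3*v - 5)^2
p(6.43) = -0.02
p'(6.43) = 0.01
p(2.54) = -0.36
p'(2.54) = 0.50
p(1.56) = -3.33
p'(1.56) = 15.71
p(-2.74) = 0.12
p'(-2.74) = 0.10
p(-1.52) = 0.38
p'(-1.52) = 0.41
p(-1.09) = 0.60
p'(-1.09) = 0.66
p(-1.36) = 0.45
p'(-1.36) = 0.49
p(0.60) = 2.29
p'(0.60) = 1.81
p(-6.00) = 0.02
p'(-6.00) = 0.01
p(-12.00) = 0.00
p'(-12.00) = 0.00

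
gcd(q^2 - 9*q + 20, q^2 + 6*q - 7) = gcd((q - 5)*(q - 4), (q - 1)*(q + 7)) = 1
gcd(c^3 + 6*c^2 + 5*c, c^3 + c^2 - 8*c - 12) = 1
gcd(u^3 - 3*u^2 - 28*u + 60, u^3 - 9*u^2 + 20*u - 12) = u^2 - 8*u + 12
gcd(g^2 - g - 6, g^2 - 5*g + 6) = g - 3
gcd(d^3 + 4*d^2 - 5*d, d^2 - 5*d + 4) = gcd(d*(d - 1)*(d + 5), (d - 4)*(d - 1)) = d - 1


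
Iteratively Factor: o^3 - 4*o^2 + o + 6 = (o + 1)*(o^2 - 5*o + 6) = (o - 2)*(o + 1)*(o - 3)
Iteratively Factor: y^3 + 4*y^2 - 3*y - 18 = (y + 3)*(y^2 + y - 6) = (y - 2)*(y + 3)*(y + 3)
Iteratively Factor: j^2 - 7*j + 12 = (j - 3)*(j - 4)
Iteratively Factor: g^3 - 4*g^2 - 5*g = (g + 1)*(g^2 - 5*g) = g*(g + 1)*(g - 5)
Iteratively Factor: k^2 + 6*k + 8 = (k + 4)*(k + 2)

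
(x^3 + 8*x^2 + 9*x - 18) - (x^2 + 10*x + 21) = x^3 + 7*x^2 - x - 39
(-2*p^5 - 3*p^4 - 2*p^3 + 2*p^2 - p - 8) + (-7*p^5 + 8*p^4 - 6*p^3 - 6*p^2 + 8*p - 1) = -9*p^5 + 5*p^4 - 8*p^3 - 4*p^2 + 7*p - 9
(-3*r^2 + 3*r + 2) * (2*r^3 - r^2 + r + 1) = -6*r^5 + 9*r^4 - 2*r^3 - 2*r^2 + 5*r + 2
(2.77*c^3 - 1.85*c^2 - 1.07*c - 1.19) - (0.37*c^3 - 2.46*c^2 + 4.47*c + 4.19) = 2.4*c^3 + 0.61*c^2 - 5.54*c - 5.38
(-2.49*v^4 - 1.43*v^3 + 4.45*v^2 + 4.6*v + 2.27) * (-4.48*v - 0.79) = 11.1552*v^5 + 8.3735*v^4 - 18.8063*v^3 - 24.1235*v^2 - 13.8036*v - 1.7933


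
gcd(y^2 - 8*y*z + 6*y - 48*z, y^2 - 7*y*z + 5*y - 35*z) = 1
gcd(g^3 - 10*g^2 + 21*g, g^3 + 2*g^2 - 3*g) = g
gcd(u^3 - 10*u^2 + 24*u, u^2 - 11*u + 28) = u - 4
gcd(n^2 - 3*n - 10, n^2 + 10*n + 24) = 1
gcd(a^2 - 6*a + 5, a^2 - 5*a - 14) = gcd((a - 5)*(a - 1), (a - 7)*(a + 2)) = 1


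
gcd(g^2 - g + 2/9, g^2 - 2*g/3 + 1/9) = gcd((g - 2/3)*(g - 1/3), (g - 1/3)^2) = g - 1/3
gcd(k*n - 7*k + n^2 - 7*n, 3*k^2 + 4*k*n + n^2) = k + n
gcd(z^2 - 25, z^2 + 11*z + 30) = z + 5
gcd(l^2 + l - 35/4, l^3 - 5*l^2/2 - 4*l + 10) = l - 5/2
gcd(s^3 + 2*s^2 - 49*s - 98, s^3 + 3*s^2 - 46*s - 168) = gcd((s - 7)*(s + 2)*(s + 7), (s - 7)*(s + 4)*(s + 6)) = s - 7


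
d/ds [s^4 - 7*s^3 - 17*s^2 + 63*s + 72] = 4*s^3 - 21*s^2 - 34*s + 63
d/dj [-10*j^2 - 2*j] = -20*j - 2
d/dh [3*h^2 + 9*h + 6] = 6*h + 9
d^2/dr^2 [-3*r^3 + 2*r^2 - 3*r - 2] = 4 - 18*r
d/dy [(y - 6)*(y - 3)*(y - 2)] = 3*y^2 - 22*y + 36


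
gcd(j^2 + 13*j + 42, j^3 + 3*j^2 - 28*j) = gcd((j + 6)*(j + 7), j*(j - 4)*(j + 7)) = j + 7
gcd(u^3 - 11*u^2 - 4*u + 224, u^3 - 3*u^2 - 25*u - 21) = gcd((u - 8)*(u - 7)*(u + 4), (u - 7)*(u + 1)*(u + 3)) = u - 7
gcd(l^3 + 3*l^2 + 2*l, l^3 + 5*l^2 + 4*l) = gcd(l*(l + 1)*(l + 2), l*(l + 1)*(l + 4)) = l^2 + l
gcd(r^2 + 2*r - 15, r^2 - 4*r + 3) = r - 3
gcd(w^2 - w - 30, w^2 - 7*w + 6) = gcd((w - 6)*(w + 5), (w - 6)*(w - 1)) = w - 6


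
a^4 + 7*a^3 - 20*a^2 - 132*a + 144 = (a - 4)*(a - 1)*(a + 6)^2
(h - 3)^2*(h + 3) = h^3 - 3*h^2 - 9*h + 27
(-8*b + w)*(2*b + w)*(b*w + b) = -16*b^3*w - 16*b^3 - 6*b^2*w^2 - 6*b^2*w + b*w^3 + b*w^2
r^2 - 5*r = r*(r - 5)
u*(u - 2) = u^2 - 2*u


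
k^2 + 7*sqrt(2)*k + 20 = (k + 2*sqrt(2))*(k + 5*sqrt(2))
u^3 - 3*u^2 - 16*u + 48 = (u - 4)*(u - 3)*(u + 4)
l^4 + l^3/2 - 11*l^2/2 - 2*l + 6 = (l - 2)*(l - 1)*(l + 3/2)*(l + 2)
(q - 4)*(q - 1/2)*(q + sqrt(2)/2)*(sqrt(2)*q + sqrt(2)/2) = sqrt(2)*q^4 - 4*sqrt(2)*q^3 + q^3 - 4*q^2 - sqrt(2)*q^2/4 - q/4 + sqrt(2)*q + 1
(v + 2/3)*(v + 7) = v^2 + 23*v/3 + 14/3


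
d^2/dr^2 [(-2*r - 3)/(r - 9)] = -42/(r - 9)^3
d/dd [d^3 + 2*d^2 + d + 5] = 3*d^2 + 4*d + 1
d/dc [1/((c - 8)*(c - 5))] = (13 - 2*c)/(c^4 - 26*c^3 + 249*c^2 - 1040*c + 1600)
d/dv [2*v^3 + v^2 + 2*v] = 6*v^2 + 2*v + 2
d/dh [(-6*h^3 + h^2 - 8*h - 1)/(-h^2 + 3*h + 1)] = (6*h^4 - 36*h^3 - 23*h^2 - 5)/(h^4 - 6*h^3 + 7*h^2 + 6*h + 1)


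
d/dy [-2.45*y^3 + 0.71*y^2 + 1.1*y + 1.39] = -7.35*y^2 + 1.42*y + 1.1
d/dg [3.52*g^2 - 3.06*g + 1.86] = 7.04*g - 3.06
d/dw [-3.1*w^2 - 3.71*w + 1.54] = -6.2*w - 3.71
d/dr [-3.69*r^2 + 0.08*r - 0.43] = 0.08 - 7.38*r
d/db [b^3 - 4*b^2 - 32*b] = 3*b^2 - 8*b - 32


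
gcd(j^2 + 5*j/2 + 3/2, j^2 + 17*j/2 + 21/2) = j + 3/2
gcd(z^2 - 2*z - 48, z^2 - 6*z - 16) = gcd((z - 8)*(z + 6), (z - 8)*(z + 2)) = z - 8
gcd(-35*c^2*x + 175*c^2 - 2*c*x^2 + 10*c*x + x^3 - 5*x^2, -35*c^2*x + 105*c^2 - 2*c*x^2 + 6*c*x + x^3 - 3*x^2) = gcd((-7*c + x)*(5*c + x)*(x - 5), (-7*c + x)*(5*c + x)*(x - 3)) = -35*c^2 - 2*c*x + x^2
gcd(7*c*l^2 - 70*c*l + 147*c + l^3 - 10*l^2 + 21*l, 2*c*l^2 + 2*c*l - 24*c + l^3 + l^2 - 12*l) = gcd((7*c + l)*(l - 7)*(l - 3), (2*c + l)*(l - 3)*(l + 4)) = l - 3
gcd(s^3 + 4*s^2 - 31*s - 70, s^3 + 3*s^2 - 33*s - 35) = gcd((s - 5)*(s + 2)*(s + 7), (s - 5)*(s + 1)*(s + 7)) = s^2 + 2*s - 35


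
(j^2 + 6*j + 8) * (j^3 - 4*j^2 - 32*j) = j^5 + 2*j^4 - 48*j^3 - 224*j^2 - 256*j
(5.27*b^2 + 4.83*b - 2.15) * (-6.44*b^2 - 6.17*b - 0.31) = -33.9388*b^4 - 63.6211*b^3 - 17.5888*b^2 + 11.7682*b + 0.6665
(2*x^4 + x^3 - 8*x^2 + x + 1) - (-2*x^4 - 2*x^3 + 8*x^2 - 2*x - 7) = 4*x^4 + 3*x^3 - 16*x^2 + 3*x + 8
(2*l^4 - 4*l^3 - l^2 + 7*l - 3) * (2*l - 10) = 4*l^5 - 28*l^4 + 38*l^3 + 24*l^2 - 76*l + 30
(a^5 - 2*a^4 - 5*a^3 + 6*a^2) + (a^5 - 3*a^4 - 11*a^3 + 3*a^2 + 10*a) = 2*a^5 - 5*a^4 - 16*a^3 + 9*a^2 + 10*a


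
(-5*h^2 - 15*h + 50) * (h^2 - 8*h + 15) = -5*h^4 + 25*h^3 + 95*h^2 - 625*h + 750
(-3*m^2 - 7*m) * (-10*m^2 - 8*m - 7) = 30*m^4 + 94*m^3 + 77*m^2 + 49*m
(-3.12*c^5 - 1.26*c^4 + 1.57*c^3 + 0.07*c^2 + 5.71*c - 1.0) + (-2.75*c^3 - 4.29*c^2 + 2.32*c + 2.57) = -3.12*c^5 - 1.26*c^4 - 1.18*c^3 - 4.22*c^2 + 8.03*c + 1.57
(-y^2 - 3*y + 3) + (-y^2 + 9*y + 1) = -2*y^2 + 6*y + 4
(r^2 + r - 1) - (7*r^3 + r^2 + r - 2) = 1 - 7*r^3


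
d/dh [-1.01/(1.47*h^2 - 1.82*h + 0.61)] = (2.9694*h - 1.8382)/(1.47*h^2 - 1.82*h + 0.61)^2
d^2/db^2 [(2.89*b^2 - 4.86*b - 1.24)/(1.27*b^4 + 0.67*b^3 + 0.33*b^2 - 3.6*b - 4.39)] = (27.967686*b^8 - 79.309722*b^7 - 105.99366*b^6 + 101.5926*b^5 + 272.726148*b^4 - 422.260174*b^3 - 212.241558*b^2 - 55.288644*b + 229.274042)/(2.048383*b^12 + 3.241929*b^11 + 3.30708*b^10 - 15.433775*b^9 - 38.762013*b^8 - 36.094497*b^7 + 27.68667*b^6 + 139.476186*b^5 + 148.354968*b^4 + 23.372841*b^3 - 151.603821*b^2 - 208.13868*b - 84.604519)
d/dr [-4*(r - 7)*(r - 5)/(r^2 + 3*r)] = 20*(-3*r^2 + 14*r + 21)/(r^2*(r^2 + 6*r + 9))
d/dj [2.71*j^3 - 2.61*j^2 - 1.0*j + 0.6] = 8.13*j^2 - 5.22*j - 1.0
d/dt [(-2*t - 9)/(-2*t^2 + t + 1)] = (4*t^2 - 2*t - (2*t + 9)*(4*t - 1) - 2)/(-2*t^2 + t + 1)^2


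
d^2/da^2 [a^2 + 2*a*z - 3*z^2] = 2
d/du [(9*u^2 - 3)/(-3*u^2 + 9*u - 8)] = 27*(3*u^2 - 6*u + 1)/(9*u^4 - 54*u^3 + 129*u^2 - 144*u + 64)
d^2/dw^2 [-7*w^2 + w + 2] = -14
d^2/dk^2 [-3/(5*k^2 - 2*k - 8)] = 6*(-25*k^2 + 10*k + 4*(5*k - 1)^2 + 40)/(-5*k^2 + 2*k + 8)^3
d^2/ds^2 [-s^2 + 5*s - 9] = -2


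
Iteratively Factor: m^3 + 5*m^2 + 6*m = (m + 2)*(m^2 + 3*m) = (m + 2)*(m + 3)*(m)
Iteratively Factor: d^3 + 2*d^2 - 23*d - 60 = (d + 4)*(d^2 - 2*d - 15) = (d - 5)*(d + 4)*(d + 3)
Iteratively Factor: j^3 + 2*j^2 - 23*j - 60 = (j + 4)*(j^2 - 2*j - 15) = (j + 3)*(j + 4)*(j - 5)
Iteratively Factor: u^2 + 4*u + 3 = (u + 3)*(u + 1)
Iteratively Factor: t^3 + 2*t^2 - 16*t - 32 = (t - 4)*(t^2 + 6*t + 8) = (t - 4)*(t + 4)*(t + 2)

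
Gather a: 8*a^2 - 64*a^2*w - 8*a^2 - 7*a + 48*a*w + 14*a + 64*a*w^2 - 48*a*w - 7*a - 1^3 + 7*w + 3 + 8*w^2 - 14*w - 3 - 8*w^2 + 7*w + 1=-64*a^2*w + 64*a*w^2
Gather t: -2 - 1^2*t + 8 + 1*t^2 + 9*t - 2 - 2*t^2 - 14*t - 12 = -t^2 - 6*t - 8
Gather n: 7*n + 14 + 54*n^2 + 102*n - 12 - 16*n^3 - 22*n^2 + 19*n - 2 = -16*n^3 + 32*n^2 + 128*n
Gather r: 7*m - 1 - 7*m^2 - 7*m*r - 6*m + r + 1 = -7*m^2 + m + r*(1 - 7*m)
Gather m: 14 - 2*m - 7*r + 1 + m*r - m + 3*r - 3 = m*(r - 3) - 4*r + 12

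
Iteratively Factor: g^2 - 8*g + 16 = (g - 4)*(g - 4)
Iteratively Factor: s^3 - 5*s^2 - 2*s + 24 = (s + 2)*(s^2 - 7*s + 12) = (s - 4)*(s + 2)*(s - 3)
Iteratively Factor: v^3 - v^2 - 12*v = (v - 4)*(v^2 + 3*v) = v*(v - 4)*(v + 3)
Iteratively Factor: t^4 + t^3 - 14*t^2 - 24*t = (t - 4)*(t^3 + 5*t^2 + 6*t) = (t - 4)*(t + 2)*(t^2 + 3*t) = t*(t - 4)*(t + 2)*(t + 3)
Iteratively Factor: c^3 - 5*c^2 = (c - 5)*(c^2) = c*(c - 5)*(c)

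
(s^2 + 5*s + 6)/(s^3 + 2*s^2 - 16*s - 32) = (s + 3)/(s^2 - 16)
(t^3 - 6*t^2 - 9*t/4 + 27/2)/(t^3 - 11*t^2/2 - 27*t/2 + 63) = (4*t^2 - 9)/(2*(2*t^2 + t - 21))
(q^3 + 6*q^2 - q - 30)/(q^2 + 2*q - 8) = (q^2 + 8*q + 15)/(q + 4)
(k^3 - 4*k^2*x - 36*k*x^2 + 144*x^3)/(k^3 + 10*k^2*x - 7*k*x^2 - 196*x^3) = (k^2 - 36*x^2)/(k^2 + 14*k*x + 49*x^2)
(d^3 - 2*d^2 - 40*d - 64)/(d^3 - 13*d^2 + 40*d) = (d^2 + 6*d + 8)/(d*(d - 5))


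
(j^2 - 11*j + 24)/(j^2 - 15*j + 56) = (j - 3)/(j - 7)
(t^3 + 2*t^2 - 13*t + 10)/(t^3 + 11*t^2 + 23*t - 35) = (t - 2)/(t + 7)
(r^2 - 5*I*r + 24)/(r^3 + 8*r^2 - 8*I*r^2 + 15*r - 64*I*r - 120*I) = (r + 3*I)/(r^2 + 8*r + 15)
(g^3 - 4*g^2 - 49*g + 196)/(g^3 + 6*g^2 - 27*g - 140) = (g^2 - 11*g + 28)/(g^2 - g - 20)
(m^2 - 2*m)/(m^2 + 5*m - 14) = m/(m + 7)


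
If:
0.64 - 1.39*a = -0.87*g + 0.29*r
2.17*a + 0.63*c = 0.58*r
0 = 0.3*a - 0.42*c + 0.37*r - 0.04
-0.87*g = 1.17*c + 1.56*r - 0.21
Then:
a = 0.03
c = 0.20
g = -0.59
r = 0.31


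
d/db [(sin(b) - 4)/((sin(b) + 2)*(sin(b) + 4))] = (8*sin(b) + cos(b)^2 + 31)*cos(b)/((sin(b) + 2)^2*(sin(b) + 4)^2)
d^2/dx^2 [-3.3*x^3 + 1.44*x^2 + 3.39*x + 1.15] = 2.88 - 19.8*x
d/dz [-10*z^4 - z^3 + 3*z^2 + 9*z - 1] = -40*z^3 - 3*z^2 + 6*z + 9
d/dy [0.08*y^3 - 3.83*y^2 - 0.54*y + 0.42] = 0.24*y^2 - 7.66*y - 0.54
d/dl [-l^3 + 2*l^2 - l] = -3*l^2 + 4*l - 1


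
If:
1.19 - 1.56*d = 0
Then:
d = 0.76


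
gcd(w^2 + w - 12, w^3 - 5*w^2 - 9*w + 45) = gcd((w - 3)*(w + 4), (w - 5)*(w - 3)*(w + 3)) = w - 3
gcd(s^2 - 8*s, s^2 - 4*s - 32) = s - 8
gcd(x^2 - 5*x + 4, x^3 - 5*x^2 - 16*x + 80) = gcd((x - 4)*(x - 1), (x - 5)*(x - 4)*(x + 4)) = x - 4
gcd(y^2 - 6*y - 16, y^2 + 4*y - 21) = 1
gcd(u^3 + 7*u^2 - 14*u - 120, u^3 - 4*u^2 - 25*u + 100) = u^2 + u - 20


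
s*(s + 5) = s^2 + 5*s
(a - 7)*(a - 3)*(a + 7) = a^3 - 3*a^2 - 49*a + 147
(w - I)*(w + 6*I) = w^2 + 5*I*w + 6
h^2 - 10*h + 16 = (h - 8)*(h - 2)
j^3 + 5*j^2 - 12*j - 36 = (j - 3)*(j + 2)*(j + 6)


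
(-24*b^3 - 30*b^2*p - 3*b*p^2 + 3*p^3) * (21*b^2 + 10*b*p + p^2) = -504*b^5 - 870*b^4*p - 387*b^3*p^2 + 3*b^2*p^3 + 27*b*p^4 + 3*p^5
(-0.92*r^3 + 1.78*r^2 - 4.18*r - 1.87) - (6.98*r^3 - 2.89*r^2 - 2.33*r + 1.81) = -7.9*r^3 + 4.67*r^2 - 1.85*r - 3.68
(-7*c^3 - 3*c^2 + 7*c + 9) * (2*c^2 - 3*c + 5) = -14*c^5 + 15*c^4 - 12*c^3 - 18*c^2 + 8*c + 45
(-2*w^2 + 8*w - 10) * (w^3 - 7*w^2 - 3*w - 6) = -2*w^5 + 22*w^4 - 60*w^3 + 58*w^2 - 18*w + 60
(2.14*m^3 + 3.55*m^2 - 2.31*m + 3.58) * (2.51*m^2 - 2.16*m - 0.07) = 5.3714*m^5 + 4.2881*m^4 - 13.6159*m^3 + 13.7269*m^2 - 7.5711*m - 0.2506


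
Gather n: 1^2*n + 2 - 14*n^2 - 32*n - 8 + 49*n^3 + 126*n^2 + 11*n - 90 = 49*n^3 + 112*n^2 - 20*n - 96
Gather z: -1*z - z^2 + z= -z^2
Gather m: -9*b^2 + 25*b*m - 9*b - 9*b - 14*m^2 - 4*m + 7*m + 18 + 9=-9*b^2 - 18*b - 14*m^2 + m*(25*b + 3) + 27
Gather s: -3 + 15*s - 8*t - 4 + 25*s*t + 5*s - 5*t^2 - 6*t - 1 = s*(25*t + 20) - 5*t^2 - 14*t - 8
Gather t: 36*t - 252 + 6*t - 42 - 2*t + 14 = 40*t - 280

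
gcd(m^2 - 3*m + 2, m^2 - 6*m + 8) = m - 2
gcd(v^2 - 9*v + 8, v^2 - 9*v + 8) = v^2 - 9*v + 8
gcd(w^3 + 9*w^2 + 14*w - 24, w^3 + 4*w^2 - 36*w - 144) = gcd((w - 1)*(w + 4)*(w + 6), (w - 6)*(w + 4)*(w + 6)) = w^2 + 10*w + 24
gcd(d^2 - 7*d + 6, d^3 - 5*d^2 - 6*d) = d - 6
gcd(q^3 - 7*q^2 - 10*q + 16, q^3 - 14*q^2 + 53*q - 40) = q^2 - 9*q + 8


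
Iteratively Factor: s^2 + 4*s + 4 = (s + 2)*(s + 2)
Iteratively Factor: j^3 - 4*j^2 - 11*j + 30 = (j + 3)*(j^2 - 7*j + 10) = (j - 5)*(j + 3)*(j - 2)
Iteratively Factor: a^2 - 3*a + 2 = (a - 1)*(a - 2)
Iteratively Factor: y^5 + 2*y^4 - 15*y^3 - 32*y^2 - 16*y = (y + 1)*(y^4 + y^3 - 16*y^2 - 16*y) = (y - 4)*(y + 1)*(y^3 + 5*y^2 + 4*y) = (y - 4)*(y + 1)*(y + 4)*(y^2 + y) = y*(y - 4)*(y + 1)*(y + 4)*(y + 1)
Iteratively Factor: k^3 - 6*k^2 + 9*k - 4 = (k - 1)*(k^2 - 5*k + 4) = (k - 1)^2*(k - 4)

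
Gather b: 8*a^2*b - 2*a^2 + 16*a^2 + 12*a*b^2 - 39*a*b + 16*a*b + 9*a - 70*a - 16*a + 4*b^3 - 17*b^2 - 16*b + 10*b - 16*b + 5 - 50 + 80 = 14*a^2 - 77*a + 4*b^3 + b^2*(12*a - 17) + b*(8*a^2 - 23*a - 22) + 35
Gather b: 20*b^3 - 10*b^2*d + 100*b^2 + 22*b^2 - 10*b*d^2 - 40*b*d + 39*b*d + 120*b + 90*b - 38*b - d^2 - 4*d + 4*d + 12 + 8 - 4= 20*b^3 + b^2*(122 - 10*d) + b*(-10*d^2 - d + 172) - d^2 + 16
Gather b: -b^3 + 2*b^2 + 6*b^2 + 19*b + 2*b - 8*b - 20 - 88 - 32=-b^3 + 8*b^2 + 13*b - 140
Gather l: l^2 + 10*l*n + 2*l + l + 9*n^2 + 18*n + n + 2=l^2 + l*(10*n + 3) + 9*n^2 + 19*n + 2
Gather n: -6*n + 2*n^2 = 2*n^2 - 6*n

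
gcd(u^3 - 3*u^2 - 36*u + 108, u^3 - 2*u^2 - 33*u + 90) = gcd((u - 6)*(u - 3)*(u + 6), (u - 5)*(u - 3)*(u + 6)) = u^2 + 3*u - 18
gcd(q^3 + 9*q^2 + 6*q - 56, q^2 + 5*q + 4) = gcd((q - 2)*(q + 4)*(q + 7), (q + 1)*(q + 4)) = q + 4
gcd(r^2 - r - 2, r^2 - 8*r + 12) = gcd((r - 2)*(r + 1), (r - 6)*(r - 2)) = r - 2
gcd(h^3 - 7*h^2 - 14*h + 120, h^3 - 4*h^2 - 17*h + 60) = h^2 - h - 20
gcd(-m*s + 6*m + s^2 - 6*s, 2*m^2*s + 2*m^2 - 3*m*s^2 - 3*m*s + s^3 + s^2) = -m + s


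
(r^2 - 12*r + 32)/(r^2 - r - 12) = (r - 8)/(r + 3)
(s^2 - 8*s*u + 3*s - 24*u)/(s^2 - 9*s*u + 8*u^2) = (s + 3)/(s - u)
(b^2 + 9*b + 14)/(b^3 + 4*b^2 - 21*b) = (b + 2)/(b*(b - 3))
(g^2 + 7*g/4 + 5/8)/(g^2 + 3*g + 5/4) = (4*g + 5)/(2*(2*g + 5))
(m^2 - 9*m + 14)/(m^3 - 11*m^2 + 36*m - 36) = (m - 7)/(m^2 - 9*m + 18)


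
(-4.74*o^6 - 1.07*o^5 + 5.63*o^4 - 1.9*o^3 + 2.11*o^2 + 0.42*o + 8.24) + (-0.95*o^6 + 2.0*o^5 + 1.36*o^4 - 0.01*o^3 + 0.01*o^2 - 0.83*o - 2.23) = -5.69*o^6 + 0.93*o^5 + 6.99*o^4 - 1.91*o^3 + 2.12*o^2 - 0.41*o + 6.01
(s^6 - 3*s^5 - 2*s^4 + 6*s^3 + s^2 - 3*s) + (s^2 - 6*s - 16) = s^6 - 3*s^5 - 2*s^4 + 6*s^3 + 2*s^2 - 9*s - 16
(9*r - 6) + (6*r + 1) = 15*r - 5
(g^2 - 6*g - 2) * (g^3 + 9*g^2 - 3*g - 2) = g^5 + 3*g^4 - 59*g^3 - 2*g^2 + 18*g + 4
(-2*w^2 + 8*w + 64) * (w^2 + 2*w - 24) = -2*w^4 + 4*w^3 + 128*w^2 - 64*w - 1536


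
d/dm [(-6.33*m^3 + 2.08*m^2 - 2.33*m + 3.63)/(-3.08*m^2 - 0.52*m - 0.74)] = (19.4964*m^4 + 6.5832*m^3 + 5.7946*m^2 + 19.2824*m + 3.6118)/(9.4864*m^4 + 3.2032*m^3 + 4.8288*m^2 + 0.7696*m + 0.5476)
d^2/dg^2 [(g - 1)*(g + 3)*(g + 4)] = 6*g + 12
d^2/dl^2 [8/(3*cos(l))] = 8*(sin(l)^2 + 1)/(3*cos(l)^3)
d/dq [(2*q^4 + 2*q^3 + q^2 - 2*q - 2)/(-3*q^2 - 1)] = 2*(-6*q^5 - 3*q^4 - 4*q^3 - 6*q^2 - 7*q + 1)/(9*q^4 + 6*q^2 + 1)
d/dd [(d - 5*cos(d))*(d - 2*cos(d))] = 7*d*sin(d) + 2*d - 10*sin(2*d) - 7*cos(d)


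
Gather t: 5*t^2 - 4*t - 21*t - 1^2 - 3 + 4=5*t^2 - 25*t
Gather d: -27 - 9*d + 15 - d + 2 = -10*d - 10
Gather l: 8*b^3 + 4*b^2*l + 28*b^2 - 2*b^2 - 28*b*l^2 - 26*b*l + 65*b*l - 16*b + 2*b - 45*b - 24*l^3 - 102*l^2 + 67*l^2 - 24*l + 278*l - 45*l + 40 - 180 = 8*b^3 + 26*b^2 - 59*b - 24*l^3 + l^2*(-28*b - 35) + l*(4*b^2 + 39*b + 209) - 140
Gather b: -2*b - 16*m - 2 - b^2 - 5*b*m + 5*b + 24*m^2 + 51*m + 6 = -b^2 + b*(3 - 5*m) + 24*m^2 + 35*m + 4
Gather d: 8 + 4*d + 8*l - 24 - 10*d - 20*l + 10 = -6*d - 12*l - 6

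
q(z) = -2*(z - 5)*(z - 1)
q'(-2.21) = 20.84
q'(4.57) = -6.28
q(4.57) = 3.07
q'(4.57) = -6.28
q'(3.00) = 0.00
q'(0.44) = 10.24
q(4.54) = 3.26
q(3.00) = 8.00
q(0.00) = -10.00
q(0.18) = -7.90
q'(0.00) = 12.00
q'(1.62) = 5.52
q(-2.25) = -47.12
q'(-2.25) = 21.00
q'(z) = 12 - 4*z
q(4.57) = 3.07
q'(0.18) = 11.28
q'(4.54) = -6.16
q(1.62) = 4.19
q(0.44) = -5.11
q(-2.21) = -46.29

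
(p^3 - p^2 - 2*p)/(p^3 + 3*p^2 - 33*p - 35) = p*(p - 2)/(p^2 + 2*p - 35)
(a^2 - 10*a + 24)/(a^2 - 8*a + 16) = (a - 6)/(a - 4)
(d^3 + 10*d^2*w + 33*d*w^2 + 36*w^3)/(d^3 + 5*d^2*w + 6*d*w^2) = (d^2 + 7*d*w + 12*w^2)/(d*(d + 2*w))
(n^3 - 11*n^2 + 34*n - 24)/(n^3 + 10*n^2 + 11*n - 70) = (n^3 - 11*n^2 + 34*n - 24)/(n^3 + 10*n^2 + 11*n - 70)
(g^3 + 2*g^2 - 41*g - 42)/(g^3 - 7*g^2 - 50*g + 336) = (g + 1)/(g - 8)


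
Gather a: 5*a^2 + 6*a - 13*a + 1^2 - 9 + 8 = 5*a^2 - 7*a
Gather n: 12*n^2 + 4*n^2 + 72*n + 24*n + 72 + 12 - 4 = 16*n^2 + 96*n + 80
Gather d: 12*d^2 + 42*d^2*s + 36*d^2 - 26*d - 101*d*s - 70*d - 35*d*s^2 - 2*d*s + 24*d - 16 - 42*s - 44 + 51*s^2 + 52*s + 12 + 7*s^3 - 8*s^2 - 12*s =d^2*(42*s + 48) + d*(-35*s^2 - 103*s - 72) + 7*s^3 + 43*s^2 - 2*s - 48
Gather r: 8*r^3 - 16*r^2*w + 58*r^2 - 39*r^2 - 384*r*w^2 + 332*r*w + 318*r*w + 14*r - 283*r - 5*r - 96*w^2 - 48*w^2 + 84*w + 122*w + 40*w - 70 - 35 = 8*r^3 + r^2*(19 - 16*w) + r*(-384*w^2 + 650*w - 274) - 144*w^2 + 246*w - 105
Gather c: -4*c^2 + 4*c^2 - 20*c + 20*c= 0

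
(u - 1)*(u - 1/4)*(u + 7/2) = u^3 + 9*u^2/4 - 33*u/8 + 7/8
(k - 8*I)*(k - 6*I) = k^2 - 14*I*k - 48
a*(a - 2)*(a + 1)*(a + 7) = a^4 + 6*a^3 - 9*a^2 - 14*a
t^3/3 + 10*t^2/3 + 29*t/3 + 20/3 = (t/3 + 1/3)*(t + 4)*(t + 5)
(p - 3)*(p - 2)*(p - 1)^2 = p^4 - 7*p^3 + 17*p^2 - 17*p + 6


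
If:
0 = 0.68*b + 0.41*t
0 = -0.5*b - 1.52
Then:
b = -3.04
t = 5.04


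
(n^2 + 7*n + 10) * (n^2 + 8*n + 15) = n^4 + 15*n^3 + 81*n^2 + 185*n + 150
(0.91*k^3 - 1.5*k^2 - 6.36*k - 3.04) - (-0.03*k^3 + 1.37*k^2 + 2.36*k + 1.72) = 0.94*k^3 - 2.87*k^2 - 8.72*k - 4.76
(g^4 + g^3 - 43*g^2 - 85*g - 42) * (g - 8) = g^5 - 7*g^4 - 51*g^3 + 259*g^2 + 638*g + 336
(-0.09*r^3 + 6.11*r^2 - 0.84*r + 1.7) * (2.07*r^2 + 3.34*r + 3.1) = -0.1863*r^5 + 12.3471*r^4 + 18.3896*r^3 + 19.6544*r^2 + 3.074*r + 5.27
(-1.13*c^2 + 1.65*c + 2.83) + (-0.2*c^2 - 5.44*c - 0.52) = -1.33*c^2 - 3.79*c + 2.31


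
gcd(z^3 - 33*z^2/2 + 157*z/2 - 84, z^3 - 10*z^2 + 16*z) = z - 8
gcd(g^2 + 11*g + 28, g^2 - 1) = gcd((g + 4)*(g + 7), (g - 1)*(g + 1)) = 1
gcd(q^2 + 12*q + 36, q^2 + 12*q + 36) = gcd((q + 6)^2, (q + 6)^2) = q^2 + 12*q + 36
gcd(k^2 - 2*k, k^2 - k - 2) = k - 2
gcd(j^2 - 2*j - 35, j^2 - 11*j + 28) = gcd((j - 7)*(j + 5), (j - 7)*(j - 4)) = j - 7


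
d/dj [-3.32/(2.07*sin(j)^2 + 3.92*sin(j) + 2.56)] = (13.7448*sin(j) + 13.0144)*cos(j)/(2.07*sin(j)^2 + 3.92*sin(j) + 2.56)^2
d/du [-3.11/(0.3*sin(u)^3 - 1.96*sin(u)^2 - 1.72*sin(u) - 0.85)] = (2.799*sin(u)^2 - 12.1912*sin(u) - 5.3492)*cos(u)/(-0.3*sin(u)^3 + 1.96*sin(u)^2 + 1.72*sin(u) + 0.85)^2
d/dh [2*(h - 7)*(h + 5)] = 4*h - 4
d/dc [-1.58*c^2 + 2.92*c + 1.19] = 2.92 - 3.16*c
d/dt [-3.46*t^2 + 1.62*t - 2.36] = 1.62 - 6.92*t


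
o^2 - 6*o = o*(o - 6)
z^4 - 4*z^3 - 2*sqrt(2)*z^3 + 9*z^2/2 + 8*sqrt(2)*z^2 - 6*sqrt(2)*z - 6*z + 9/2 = (z - 3)*(z - 1)*(z - 3*sqrt(2)/2)*(z - sqrt(2)/2)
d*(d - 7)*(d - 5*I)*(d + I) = d^4 - 7*d^3 - 4*I*d^3 + 5*d^2 + 28*I*d^2 - 35*d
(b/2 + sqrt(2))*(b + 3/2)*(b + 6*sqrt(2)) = b^3/2 + 3*b^2/4 + 4*sqrt(2)*b^2 + 6*sqrt(2)*b + 12*b + 18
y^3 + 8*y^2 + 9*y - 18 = (y - 1)*(y + 3)*(y + 6)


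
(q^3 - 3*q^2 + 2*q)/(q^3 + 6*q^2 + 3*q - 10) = q*(q - 2)/(q^2 + 7*q + 10)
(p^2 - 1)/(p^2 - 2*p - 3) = (p - 1)/(p - 3)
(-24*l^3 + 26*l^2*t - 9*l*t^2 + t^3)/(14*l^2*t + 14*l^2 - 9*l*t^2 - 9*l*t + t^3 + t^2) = (12*l^2 - 7*l*t + t^2)/(-7*l*t - 7*l + t^2 + t)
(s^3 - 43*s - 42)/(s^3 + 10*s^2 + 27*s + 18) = (s - 7)/(s + 3)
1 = 1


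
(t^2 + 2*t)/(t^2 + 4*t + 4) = t/(t + 2)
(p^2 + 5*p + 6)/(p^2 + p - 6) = (p + 2)/(p - 2)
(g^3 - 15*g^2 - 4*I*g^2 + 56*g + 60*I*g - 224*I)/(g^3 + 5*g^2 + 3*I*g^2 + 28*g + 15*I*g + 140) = (g^2 - 15*g + 56)/(g^2 + g*(5 + 7*I) + 35*I)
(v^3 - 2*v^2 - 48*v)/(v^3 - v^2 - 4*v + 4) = v*(v^2 - 2*v - 48)/(v^3 - v^2 - 4*v + 4)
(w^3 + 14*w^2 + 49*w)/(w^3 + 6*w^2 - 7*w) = (w + 7)/(w - 1)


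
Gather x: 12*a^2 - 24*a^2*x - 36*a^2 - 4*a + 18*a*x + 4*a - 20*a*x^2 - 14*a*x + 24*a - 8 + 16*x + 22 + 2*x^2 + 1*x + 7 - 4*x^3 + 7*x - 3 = -24*a^2 + 24*a - 4*x^3 + x^2*(2 - 20*a) + x*(-24*a^2 + 4*a + 24) + 18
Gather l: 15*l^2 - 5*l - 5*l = 15*l^2 - 10*l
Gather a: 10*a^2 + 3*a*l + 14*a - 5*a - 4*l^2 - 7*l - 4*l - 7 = 10*a^2 + a*(3*l + 9) - 4*l^2 - 11*l - 7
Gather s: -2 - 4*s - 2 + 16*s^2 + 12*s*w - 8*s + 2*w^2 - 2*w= 16*s^2 + s*(12*w - 12) + 2*w^2 - 2*w - 4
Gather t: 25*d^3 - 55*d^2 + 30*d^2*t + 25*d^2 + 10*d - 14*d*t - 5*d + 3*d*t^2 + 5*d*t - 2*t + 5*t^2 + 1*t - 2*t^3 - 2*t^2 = 25*d^3 - 30*d^2 + 5*d - 2*t^3 + t^2*(3*d + 3) + t*(30*d^2 - 9*d - 1)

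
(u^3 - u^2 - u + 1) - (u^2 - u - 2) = u^3 - 2*u^2 + 3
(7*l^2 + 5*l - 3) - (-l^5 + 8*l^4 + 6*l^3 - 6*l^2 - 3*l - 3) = l^5 - 8*l^4 - 6*l^3 + 13*l^2 + 8*l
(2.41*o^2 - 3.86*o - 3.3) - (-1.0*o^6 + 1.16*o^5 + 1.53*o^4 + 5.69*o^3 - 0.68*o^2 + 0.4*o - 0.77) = 1.0*o^6 - 1.16*o^5 - 1.53*o^4 - 5.69*o^3 + 3.09*o^2 - 4.26*o - 2.53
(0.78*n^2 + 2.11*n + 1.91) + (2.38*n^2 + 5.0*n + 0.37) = 3.16*n^2 + 7.11*n + 2.28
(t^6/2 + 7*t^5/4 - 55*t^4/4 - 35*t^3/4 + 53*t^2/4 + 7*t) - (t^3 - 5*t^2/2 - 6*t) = t^6/2 + 7*t^5/4 - 55*t^4/4 - 39*t^3/4 + 63*t^2/4 + 13*t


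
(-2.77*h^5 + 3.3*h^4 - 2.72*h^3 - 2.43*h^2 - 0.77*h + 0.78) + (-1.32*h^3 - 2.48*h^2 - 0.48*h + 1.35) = -2.77*h^5 + 3.3*h^4 - 4.04*h^3 - 4.91*h^2 - 1.25*h + 2.13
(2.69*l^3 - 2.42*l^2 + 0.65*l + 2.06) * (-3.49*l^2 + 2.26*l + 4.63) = -9.3881*l^5 + 14.5252*l^4 + 4.717*l^3 - 16.925*l^2 + 7.6651*l + 9.5378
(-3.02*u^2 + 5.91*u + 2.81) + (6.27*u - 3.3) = -3.02*u^2 + 12.18*u - 0.49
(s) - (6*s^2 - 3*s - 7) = -6*s^2 + 4*s + 7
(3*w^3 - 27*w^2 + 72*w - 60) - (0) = 3*w^3 - 27*w^2 + 72*w - 60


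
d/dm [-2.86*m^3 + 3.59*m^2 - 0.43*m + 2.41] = -8.58*m^2 + 7.18*m - 0.43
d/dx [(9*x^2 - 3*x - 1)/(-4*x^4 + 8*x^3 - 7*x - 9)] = (3*(1 - 6*x)*(4*x^4 - 8*x^3 + 7*x + 9) - (-9*x^2 + 3*x + 1)*(16*x^3 - 24*x^2 + 7))/(4*x^4 - 8*x^3 + 7*x + 9)^2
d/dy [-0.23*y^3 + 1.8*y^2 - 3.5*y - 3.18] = -0.69*y^2 + 3.6*y - 3.5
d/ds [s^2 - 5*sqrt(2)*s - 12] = 2*s - 5*sqrt(2)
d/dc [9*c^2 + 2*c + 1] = 18*c + 2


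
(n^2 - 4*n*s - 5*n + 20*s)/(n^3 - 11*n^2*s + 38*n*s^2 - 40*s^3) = (n - 5)/(n^2 - 7*n*s + 10*s^2)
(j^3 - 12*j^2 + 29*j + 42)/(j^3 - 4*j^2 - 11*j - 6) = (j - 7)/(j + 1)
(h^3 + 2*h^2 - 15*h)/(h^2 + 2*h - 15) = h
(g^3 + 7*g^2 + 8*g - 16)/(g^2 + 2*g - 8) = (g^2 + 3*g - 4)/(g - 2)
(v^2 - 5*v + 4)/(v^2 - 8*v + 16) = (v - 1)/(v - 4)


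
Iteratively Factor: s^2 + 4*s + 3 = (s + 3)*(s + 1)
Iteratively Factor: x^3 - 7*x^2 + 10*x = (x - 5)*(x^2 - 2*x) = x*(x - 5)*(x - 2)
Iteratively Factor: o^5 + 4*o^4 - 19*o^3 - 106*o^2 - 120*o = (o + 4)*(o^4 - 19*o^2 - 30*o) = o*(o + 4)*(o^3 - 19*o - 30) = o*(o + 2)*(o + 4)*(o^2 - 2*o - 15) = o*(o - 5)*(o + 2)*(o + 4)*(o + 3)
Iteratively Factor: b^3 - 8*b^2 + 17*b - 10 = (b - 2)*(b^2 - 6*b + 5) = (b - 5)*(b - 2)*(b - 1)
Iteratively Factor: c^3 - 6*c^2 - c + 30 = (c + 2)*(c^2 - 8*c + 15) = (c - 3)*(c + 2)*(c - 5)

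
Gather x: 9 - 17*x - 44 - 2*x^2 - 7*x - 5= -2*x^2 - 24*x - 40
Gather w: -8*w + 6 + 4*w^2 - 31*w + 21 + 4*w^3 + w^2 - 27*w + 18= 4*w^3 + 5*w^2 - 66*w + 45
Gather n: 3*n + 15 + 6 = 3*n + 21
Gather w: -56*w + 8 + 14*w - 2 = 6 - 42*w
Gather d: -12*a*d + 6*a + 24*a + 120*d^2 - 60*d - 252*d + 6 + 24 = 30*a + 120*d^2 + d*(-12*a - 312) + 30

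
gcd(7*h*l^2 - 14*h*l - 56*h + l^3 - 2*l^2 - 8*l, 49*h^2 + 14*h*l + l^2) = 7*h + l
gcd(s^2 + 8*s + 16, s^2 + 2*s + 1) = 1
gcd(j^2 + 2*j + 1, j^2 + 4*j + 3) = j + 1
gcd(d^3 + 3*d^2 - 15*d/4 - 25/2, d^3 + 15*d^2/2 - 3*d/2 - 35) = d^2 + d/2 - 5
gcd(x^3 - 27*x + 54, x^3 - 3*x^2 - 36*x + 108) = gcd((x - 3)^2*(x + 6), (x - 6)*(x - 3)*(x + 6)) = x^2 + 3*x - 18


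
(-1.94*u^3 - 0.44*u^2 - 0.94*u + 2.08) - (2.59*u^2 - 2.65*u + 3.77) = -1.94*u^3 - 3.03*u^2 + 1.71*u - 1.69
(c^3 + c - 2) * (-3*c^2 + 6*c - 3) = -3*c^5 + 6*c^4 - 6*c^3 + 12*c^2 - 15*c + 6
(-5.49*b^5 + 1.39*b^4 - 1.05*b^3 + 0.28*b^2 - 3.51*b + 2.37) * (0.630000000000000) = -3.4587*b^5 + 0.8757*b^4 - 0.6615*b^3 + 0.1764*b^2 - 2.2113*b + 1.4931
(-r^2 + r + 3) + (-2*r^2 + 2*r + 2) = -3*r^2 + 3*r + 5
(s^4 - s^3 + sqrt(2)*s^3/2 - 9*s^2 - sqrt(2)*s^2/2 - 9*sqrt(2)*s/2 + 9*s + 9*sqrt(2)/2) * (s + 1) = s^5 + sqrt(2)*s^4/2 - 10*s^3 - 5*sqrt(2)*s^2 + 9*s + 9*sqrt(2)/2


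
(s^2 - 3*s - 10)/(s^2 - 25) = (s + 2)/(s + 5)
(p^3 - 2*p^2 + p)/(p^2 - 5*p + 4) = p*(p - 1)/(p - 4)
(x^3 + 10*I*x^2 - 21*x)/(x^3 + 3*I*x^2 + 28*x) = (x + 3*I)/(x - 4*I)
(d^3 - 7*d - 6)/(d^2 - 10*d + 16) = (d^3 - 7*d - 6)/(d^2 - 10*d + 16)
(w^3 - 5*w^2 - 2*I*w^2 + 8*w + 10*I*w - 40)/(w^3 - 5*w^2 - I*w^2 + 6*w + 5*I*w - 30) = (w - 4*I)/(w - 3*I)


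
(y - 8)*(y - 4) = y^2 - 12*y + 32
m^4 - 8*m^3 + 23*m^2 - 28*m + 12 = (m - 3)*(m - 2)^2*(m - 1)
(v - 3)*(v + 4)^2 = v^3 + 5*v^2 - 8*v - 48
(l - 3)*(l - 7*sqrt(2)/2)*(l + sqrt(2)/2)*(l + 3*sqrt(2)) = l^4 - 3*l^3 - 43*l^2/2 - 21*sqrt(2)*l/2 + 129*l/2 + 63*sqrt(2)/2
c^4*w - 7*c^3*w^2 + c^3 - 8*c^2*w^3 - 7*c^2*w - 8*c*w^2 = c*(c - 8*w)*(c + w)*(c*w + 1)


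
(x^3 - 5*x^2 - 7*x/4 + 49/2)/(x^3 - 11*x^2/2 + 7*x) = (x^2 - 3*x/2 - 7)/(x*(x - 2))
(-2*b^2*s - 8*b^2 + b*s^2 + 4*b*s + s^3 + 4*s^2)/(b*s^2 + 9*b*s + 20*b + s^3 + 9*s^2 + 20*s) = (-2*b^2 + b*s + s^2)/(b*s + 5*b + s^2 + 5*s)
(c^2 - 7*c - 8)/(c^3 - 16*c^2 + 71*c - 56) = (c + 1)/(c^2 - 8*c + 7)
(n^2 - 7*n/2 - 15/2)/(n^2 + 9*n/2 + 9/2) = (n - 5)/(n + 3)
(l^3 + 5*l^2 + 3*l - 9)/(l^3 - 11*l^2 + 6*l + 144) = (l^2 + 2*l - 3)/(l^2 - 14*l + 48)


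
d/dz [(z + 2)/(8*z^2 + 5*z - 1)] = (8*z^2 + 5*z - (z + 2)*(16*z + 5) - 1)/(8*z^2 + 5*z - 1)^2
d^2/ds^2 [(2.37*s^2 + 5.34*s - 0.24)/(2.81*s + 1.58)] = (-1.4210854715202e-14*s - 39.374256)/(22.188041*s^3 + 37.427514*s^2 + 21.044652*s + 3.944312)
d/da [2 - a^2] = -2*a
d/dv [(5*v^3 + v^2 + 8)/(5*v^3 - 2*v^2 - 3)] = v*(-15*v^3 - 165*v + 26)/(25*v^6 - 20*v^5 + 4*v^4 - 30*v^3 + 12*v^2 + 9)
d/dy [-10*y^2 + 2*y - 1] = 2 - 20*y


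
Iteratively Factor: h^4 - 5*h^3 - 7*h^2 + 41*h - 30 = (h - 1)*(h^3 - 4*h^2 - 11*h + 30) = (h - 5)*(h - 1)*(h^2 + h - 6) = (h - 5)*(h - 1)*(h + 3)*(h - 2)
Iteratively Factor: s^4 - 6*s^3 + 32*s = (s - 4)*(s^3 - 2*s^2 - 8*s) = (s - 4)*(s + 2)*(s^2 - 4*s) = s*(s - 4)*(s + 2)*(s - 4)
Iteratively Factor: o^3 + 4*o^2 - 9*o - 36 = (o - 3)*(o^2 + 7*o + 12) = (o - 3)*(o + 4)*(o + 3)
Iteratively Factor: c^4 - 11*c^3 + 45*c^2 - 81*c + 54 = (c - 3)*(c^3 - 8*c^2 + 21*c - 18) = (c - 3)^2*(c^2 - 5*c + 6) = (c - 3)^3*(c - 2)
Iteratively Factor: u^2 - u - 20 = (u - 5)*(u + 4)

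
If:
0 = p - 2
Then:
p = 2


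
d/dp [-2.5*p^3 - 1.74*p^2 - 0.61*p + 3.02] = -7.5*p^2 - 3.48*p - 0.61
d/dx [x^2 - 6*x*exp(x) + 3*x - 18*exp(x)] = -6*x*exp(x) + 2*x - 24*exp(x) + 3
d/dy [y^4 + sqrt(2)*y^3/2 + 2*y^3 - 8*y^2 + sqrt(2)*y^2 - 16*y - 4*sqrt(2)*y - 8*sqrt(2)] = 4*y^3 + 3*sqrt(2)*y^2/2 + 6*y^2 - 16*y + 2*sqrt(2)*y - 16 - 4*sqrt(2)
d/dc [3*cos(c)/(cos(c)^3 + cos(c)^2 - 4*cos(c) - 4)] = 3*(3*cos(c) + cos(2*c) + cos(3*c) + 9)*sin(c)/(2*(cos(c)^3 + cos(c)^2 - 4*cos(c) - 4)^2)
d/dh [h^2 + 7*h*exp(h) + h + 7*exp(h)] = 7*h*exp(h) + 2*h + 14*exp(h) + 1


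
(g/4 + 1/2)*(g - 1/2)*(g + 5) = g^3/4 + 13*g^2/8 + 13*g/8 - 5/4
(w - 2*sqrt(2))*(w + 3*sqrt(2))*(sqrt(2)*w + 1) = sqrt(2)*w^3 + 3*w^2 - 11*sqrt(2)*w - 12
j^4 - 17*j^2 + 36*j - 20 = (j - 2)^2*(j - 1)*(j + 5)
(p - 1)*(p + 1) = p^2 - 1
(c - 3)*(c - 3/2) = c^2 - 9*c/2 + 9/2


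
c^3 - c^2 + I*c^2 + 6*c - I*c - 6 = (c - 1)*(c - 2*I)*(c + 3*I)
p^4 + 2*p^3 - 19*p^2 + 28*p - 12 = (p - 2)*(p - 1)^2*(p + 6)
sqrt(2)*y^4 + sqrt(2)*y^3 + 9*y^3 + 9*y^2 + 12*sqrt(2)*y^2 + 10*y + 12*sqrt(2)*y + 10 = (y + sqrt(2))^2*(y + 5*sqrt(2)/2)*(sqrt(2)*y + sqrt(2))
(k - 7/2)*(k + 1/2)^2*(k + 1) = k^4 - 3*k^3/2 - 23*k^2/4 - 33*k/8 - 7/8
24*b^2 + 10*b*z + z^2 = (4*b + z)*(6*b + z)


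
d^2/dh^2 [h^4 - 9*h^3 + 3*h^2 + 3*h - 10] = 12*h^2 - 54*h + 6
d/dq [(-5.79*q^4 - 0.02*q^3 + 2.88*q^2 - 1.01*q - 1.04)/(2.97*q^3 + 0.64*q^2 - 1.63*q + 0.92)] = (-17.1963*q^6 - 7.4112*q^5 + 19.7467*q^4 - 15.2426*q^3 + 5.1632*q^2 + 6.6304*q - 2.6244)/(8.8209*q^6 + 3.8016*q^5 - 9.2726*q^4 + 3.3784*q^3 + 3.8345*q^2 - 2.9992*q + 0.8464)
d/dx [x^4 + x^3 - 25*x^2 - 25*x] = 4*x^3 + 3*x^2 - 50*x - 25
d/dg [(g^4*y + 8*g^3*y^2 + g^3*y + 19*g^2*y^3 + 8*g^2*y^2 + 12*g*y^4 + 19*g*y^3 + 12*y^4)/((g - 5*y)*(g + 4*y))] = y*(2*g^3 - 11*g^2*y + g^2 - 40*g*y^2 - 10*g*y - 15*y^3 - 23*y^2)/(g^2 - 10*g*y + 25*y^2)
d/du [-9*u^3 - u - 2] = -27*u^2 - 1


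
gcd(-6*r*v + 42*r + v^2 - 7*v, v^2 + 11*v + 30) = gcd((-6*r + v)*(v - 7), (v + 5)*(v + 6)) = 1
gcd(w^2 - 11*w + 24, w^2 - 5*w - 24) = w - 8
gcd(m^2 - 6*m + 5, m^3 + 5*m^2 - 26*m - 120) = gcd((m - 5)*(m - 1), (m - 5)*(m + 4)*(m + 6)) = m - 5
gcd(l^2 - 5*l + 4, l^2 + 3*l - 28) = l - 4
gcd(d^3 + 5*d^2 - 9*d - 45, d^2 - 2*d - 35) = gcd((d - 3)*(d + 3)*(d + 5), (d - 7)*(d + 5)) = d + 5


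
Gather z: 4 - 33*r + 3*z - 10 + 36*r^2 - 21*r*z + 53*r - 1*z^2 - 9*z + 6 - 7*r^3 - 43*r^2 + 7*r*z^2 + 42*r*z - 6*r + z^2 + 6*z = -7*r^3 - 7*r^2 + 7*r*z^2 + 21*r*z + 14*r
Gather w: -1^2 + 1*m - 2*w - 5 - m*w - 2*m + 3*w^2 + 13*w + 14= -m + 3*w^2 + w*(11 - m) + 8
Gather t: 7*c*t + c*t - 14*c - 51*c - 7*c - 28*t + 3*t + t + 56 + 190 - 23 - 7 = -72*c + t*(8*c - 24) + 216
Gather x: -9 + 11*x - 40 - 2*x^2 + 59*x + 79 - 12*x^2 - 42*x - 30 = -14*x^2 + 28*x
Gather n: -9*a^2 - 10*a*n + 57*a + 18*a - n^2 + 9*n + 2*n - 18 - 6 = -9*a^2 + 75*a - n^2 + n*(11 - 10*a) - 24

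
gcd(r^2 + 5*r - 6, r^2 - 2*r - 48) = r + 6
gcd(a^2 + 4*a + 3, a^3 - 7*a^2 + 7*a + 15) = a + 1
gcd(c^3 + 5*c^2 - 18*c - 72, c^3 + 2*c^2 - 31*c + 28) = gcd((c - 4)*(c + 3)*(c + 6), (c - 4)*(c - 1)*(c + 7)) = c - 4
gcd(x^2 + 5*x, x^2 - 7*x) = x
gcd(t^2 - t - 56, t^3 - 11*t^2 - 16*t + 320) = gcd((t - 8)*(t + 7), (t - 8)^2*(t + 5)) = t - 8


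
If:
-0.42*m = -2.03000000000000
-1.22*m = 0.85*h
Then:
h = -6.94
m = 4.83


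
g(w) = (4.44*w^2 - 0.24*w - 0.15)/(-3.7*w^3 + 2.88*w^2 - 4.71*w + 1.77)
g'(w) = (8.88*w - 0.24)/(-3.7*w^3 + 2.88*w^2 - 4.71*w + 1.77) + (4.44*w^2 - 0.24*w - 0.15)*(11.1*w^2 - 5.76*w + 4.71)/(-3.7*w^3 + 2.88*w^2 - 4.71*w + 1.77)^2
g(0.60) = -1.59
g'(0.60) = 4.01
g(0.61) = -1.56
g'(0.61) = 3.57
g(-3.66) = 0.25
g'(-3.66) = 0.05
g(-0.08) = -0.05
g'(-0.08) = -0.55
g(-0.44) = 0.17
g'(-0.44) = -0.54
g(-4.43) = 0.22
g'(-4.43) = 0.04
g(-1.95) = 0.35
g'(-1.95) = 0.06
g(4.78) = -0.28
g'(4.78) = 0.06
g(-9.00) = 0.12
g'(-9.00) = 0.01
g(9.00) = -0.14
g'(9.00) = 0.02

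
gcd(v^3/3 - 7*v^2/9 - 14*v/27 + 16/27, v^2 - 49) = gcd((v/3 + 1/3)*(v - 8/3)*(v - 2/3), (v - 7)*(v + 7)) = 1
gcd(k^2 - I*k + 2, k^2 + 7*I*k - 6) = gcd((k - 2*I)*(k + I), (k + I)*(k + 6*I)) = k + I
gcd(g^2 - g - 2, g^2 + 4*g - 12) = g - 2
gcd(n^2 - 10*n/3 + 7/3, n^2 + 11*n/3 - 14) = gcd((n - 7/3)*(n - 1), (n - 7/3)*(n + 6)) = n - 7/3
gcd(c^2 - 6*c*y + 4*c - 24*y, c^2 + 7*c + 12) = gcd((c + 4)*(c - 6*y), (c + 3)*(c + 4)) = c + 4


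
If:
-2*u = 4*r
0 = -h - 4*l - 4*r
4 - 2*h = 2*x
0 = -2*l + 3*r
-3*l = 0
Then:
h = 0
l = 0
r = 0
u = 0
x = 2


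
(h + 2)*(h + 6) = h^2 + 8*h + 12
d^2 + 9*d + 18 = (d + 3)*(d + 6)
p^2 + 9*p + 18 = (p + 3)*(p + 6)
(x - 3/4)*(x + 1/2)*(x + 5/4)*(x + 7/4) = x^4 + 11*x^3/4 + 17*x^2/16 - 107*x/64 - 105/128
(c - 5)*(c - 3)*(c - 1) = c^3 - 9*c^2 + 23*c - 15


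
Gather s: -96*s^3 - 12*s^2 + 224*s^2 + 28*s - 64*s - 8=-96*s^3 + 212*s^2 - 36*s - 8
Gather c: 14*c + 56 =14*c + 56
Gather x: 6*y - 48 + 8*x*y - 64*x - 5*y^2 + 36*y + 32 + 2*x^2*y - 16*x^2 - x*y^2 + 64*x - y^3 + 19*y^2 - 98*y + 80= x^2*(2*y - 16) + x*(-y^2 + 8*y) - y^3 + 14*y^2 - 56*y + 64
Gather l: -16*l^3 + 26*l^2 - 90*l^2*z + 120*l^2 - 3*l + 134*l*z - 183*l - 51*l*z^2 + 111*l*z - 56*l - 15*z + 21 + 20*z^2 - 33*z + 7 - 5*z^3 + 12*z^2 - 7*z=-16*l^3 + l^2*(146 - 90*z) + l*(-51*z^2 + 245*z - 242) - 5*z^3 + 32*z^2 - 55*z + 28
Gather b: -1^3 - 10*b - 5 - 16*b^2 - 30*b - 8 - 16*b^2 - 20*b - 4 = -32*b^2 - 60*b - 18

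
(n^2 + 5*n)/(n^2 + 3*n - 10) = n/(n - 2)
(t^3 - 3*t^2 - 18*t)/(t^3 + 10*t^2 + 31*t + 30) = t*(t - 6)/(t^2 + 7*t + 10)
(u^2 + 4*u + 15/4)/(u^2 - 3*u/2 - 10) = (u + 3/2)/(u - 4)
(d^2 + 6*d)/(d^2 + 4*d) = (d + 6)/(d + 4)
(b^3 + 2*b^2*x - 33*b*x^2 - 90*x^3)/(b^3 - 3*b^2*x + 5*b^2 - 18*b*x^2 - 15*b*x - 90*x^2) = (b + 5*x)/(b + 5)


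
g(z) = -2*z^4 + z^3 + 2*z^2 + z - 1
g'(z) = -8*z^3 + 3*z^2 + 4*z + 1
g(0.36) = -0.37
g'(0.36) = 2.46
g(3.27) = -170.05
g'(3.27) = -233.57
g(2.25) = -28.49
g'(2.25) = -65.94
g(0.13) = -0.83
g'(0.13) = 1.55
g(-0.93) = -2.50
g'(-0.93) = 6.31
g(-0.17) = -1.12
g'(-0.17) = 0.45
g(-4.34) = -758.97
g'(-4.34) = 694.12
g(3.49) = -227.35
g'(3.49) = -288.57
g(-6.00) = -2743.00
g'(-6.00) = 1813.00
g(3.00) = -115.00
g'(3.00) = -176.00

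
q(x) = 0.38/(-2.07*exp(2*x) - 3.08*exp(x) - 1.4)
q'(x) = 0.38*(4.14*exp(2*x) + 3.08*exp(x))/(-2.07*exp(2*x) - 3.08*exp(x) - 1.4)^2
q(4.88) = -0.00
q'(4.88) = 0.00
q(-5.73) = -0.27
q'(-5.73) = 0.00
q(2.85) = -0.00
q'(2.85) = 0.00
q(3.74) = -0.00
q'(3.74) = 0.00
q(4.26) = -0.00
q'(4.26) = 0.00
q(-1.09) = -0.14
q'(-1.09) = 0.08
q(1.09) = -0.01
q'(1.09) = 0.02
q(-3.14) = -0.25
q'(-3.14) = 0.02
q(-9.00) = -0.27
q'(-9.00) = 0.00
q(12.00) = 0.00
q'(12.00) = 0.00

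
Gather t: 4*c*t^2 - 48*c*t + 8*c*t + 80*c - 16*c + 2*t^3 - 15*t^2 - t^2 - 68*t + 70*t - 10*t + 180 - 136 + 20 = 64*c + 2*t^3 + t^2*(4*c - 16) + t*(-40*c - 8) + 64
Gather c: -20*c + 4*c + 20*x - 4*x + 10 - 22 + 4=-16*c + 16*x - 8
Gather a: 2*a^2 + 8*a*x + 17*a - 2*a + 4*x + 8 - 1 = 2*a^2 + a*(8*x + 15) + 4*x + 7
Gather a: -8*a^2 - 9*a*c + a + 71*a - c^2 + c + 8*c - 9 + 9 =-8*a^2 + a*(72 - 9*c) - c^2 + 9*c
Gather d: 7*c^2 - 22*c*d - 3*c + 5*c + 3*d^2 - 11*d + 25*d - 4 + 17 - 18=7*c^2 + 2*c + 3*d^2 + d*(14 - 22*c) - 5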